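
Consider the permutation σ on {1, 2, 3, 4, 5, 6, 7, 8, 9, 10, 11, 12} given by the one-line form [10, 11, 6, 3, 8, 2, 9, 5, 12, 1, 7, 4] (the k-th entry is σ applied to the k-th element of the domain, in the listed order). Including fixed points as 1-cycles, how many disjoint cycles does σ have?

The cycle decomposition is (1, 10)(2, 11, 7, 9, 12, 4, 3, 6)(5, 8), which has 3 cycles (counting 1-cycles).

3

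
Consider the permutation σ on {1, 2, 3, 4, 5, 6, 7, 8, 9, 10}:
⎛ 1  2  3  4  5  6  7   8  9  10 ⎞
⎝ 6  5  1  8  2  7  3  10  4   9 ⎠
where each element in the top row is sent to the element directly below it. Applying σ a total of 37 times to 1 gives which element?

Tracing 1 → 6 → … returns to 1 after 4 steps, so 1 lies in a 4-cycle (1 6 7 3).
Since the cycle has length 4, σ^37 acts on it the same as σ^1 (37 mod 4 = 1).
Stepping 1 place around the cycle: 1 → 6.

6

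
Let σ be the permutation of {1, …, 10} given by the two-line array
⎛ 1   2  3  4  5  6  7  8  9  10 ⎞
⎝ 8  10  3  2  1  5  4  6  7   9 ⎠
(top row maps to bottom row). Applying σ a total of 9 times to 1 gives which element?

Tracing 1 → 8 → … returns to 1 after 4 steps, so 1 lies in a 4-cycle (1, 8, 6, 5).
Since the cycle has length 4, σ^9 acts on it the same as σ^1 (9 mod 4 = 1).
Advancing 1 step from 1: 1 → 8.

8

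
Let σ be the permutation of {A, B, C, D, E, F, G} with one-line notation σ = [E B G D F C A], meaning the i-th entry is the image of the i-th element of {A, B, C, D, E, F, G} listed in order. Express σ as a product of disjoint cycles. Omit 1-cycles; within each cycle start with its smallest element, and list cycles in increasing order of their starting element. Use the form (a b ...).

(A E F C G)

Iterating σ from A gives A → E → F → C → G → A; that is the 5-cycle (A E F C G).
Continuing from each remaining unvisited element yields (A E F C G).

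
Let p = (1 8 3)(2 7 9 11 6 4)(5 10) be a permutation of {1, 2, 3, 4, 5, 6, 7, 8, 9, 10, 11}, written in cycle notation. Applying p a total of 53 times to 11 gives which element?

9

11 lies in the 6-cycle (2 7 9 11 6 4).
On a 6-cycle, p^6 is the identity, so p^53 = p^5 there (53 ≡ 5 mod 6).
Advancing 5 steps from 11: 11 → 6 → 4 → 2 → 7 → 9.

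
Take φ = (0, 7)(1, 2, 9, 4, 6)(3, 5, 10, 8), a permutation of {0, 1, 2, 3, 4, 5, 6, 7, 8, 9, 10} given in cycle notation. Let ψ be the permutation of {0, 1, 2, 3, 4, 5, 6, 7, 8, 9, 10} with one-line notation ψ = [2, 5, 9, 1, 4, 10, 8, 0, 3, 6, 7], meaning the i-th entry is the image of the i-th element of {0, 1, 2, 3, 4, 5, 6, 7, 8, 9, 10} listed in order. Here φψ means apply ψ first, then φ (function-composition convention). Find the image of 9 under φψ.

1

ψ(9) = 6, then φ(6) = 1; composing gives (φψ)(9) = 1.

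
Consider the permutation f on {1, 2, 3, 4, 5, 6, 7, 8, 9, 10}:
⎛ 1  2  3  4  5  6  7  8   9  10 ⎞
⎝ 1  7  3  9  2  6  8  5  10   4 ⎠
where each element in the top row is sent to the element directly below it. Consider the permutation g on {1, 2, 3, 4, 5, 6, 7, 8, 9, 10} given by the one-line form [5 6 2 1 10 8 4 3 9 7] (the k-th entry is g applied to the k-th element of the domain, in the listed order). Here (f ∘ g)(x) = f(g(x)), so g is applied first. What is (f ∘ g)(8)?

3

(f ∘ g)(8) = f(g(8)). g(8) = 3, then f(3) = 3. So (f ∘ g)(8) = 3.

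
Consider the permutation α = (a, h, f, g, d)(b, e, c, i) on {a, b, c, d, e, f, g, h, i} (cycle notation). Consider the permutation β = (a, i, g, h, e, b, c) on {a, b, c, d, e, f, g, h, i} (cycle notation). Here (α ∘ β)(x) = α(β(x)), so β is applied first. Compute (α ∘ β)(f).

g

First apply β: β(f) = f, then α(f) = g. Thus (α ∘ β)(f) = g.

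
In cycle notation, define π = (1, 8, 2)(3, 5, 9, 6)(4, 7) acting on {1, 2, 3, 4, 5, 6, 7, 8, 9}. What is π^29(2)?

8

2 lies in the 3-cycle (1, 8, 2).
Powers repeat with period 3 on this cycle, and 29 mod 3 = 2, so π^29(2) = π^2(2).
Advancing 2 steps from 2: 2 → 1 → 8.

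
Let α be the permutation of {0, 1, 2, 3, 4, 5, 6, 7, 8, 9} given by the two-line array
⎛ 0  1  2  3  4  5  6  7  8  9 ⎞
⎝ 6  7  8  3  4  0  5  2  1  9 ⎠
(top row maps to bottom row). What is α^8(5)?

Tracing 5 → 0 → … returns to 5 after 3 steps, so 5 lies in a 3-cycle (0 6 5).
Since the cycle has length 3, α^8 acts on it the same as α^2 (8 mod 3 = 2).
Advancing 2 steps from 5: 5 → 0 → 6.

6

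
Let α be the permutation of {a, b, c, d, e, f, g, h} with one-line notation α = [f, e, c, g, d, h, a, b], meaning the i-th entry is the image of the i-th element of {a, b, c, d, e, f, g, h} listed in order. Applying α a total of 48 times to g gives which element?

d

Tracing g → a → … returns to g after 7 steps, so g lies in a 7-cycle (a, f, h, b, e, d, g).
Powers repeat with period 7 on this cycle, and 48 mod 7 = 6, so α^48(g) = α^6(g).
Advancing 6 steps from g: g → a → f → h → b → e → d.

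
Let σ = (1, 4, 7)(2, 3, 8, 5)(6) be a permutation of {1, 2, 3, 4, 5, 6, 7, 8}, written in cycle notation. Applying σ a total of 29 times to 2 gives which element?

2 lies in the 4-cycle (2, 3, 8, 5).
Powers repeat with period 4 on this cycle, and 29 mod 4 = 1, so σ^29(2) = σ^1(2).
Stepping 1 place around the cycle: 2 → 3.

3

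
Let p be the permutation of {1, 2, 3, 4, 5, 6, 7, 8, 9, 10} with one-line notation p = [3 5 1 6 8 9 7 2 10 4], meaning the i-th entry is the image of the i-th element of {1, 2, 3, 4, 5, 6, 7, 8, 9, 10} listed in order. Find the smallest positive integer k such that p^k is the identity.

12

Decomposing into disjoint cycles gives cycle lengths 4, 3, 2, 1.
Since disjoint cycles commute, ord(p) = lcm(4, 3, 2) = 12.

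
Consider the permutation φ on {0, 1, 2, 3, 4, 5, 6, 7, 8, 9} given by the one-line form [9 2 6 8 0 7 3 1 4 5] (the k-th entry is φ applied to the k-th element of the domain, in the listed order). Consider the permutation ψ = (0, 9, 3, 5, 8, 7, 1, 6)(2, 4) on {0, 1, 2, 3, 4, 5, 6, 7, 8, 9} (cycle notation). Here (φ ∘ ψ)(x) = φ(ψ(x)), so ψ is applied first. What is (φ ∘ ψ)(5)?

4

First apply ψ: ψ(5) = 8, then φ(8) = 4. Thus (φ ∘ ψ)(5) = 4.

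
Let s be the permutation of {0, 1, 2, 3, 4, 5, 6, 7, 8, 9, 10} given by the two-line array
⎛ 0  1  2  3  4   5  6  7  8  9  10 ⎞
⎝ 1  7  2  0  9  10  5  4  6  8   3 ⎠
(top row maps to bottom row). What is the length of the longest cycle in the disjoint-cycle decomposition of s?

10

Decomposing into disjoint cycles gives (0 1 7 4 9 8 6 5 10 3); the longest has length 10.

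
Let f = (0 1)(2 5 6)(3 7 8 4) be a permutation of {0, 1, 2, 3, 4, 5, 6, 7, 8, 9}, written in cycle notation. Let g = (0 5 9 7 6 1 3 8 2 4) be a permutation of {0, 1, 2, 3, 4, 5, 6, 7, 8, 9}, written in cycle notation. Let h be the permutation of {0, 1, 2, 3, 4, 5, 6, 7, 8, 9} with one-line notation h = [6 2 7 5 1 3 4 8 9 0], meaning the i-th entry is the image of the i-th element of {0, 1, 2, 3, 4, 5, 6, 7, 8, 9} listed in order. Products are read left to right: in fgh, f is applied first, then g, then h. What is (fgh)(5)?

2

(fgh)(5) = h(g(f(5))). f(5) = 6, then g(6) = 1, then h(1) = 2, so the result is 2.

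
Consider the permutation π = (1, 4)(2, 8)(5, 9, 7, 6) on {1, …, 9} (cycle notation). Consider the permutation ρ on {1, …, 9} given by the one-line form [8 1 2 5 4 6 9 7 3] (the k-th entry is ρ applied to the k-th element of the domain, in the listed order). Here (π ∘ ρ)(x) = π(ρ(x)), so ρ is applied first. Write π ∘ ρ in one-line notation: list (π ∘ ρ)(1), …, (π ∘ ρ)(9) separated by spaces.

For each element, apply ρ then π: 1 → 8 → 2; 2 → 1 → 4; 3 → 2 → 8; 4 → 5 → 9; 5 → 4 → 1; 6 → 6 → 5; 7 → 9 → 7; 8 → 7 → 6; 9 → 3 → 3.
So π ∘ ρ in one-line form is 2 4 8 9 1 5 7 6 3.

2 4 8 9 1 5 7 6 3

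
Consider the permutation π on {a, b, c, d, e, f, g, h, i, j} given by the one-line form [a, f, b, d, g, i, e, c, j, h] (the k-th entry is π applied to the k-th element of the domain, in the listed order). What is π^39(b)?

j

Tracing b → f → … returns to b after 6 steps, so b lies in a 6-cycle (b f i j h c).
On a 6-cycle, π^6 is the identity, so π^39 = π^3 there (39 ≡ 3 mod 6).
Advancing 3 steps from b: b → f → i → j.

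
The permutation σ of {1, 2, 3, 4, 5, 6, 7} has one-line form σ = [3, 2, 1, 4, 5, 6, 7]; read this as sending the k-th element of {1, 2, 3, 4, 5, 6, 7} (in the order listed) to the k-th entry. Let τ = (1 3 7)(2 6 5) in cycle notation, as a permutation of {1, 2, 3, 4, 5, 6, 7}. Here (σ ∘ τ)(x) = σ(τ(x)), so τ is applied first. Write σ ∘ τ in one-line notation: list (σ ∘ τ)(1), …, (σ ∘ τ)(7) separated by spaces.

(σ ∘ τ)(x) = σ(τ(x)). Computing each image: σ(τ(1)) = σ(3) = 1, σ(τ(2)) = σ(6) = 6, σ(τ(3)) = σ(7) = 7, σ(τ(4)) = σ(4) = 4, σ(τ(5)) = σ(2) = 2, σ(τ(6)) = σ(5) = 5, σ(τ(7)) = σ(1) = 3.
Hence σ ∘ τ = [1 6 7 4 2 5 3].

1 6 7 4 2 5 3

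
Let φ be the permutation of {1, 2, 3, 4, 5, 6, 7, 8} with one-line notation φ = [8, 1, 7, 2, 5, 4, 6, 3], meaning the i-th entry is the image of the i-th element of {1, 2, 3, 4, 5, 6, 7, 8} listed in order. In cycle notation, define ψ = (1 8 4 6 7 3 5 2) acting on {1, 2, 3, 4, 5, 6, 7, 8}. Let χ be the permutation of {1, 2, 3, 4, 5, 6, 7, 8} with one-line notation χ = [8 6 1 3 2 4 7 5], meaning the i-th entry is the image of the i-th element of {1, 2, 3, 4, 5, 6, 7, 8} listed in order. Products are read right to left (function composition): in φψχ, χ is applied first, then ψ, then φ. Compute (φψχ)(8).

1

Apply the permutations in order: χ(8) = 5, then ψ(5) = 2, then φ(2) = 1. So (φψχ)(8) = 1.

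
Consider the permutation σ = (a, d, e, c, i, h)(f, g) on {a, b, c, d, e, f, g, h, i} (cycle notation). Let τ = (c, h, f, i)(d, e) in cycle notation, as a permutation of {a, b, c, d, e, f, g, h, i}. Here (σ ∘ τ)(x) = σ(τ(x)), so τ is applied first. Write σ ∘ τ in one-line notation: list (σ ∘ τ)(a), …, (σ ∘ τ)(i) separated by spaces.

Chase each element through τ then σ: a → a → d; b → b → b; c → h → a; d → e → c; e → d → e; f → i → h; g → g → f; h → f → g; i → c → i.
Collecting the images, σ ∘ τ = [d b a c e h f g i].

d b a c e h f g i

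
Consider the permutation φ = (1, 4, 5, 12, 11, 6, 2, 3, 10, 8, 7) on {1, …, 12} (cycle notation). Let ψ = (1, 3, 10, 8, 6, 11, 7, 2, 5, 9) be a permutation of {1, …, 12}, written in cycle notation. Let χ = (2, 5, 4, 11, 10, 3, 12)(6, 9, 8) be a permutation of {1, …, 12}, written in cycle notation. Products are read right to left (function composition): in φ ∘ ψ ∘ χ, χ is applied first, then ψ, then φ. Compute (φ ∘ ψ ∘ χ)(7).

3

(φ ∘ ψ ∘ χ)(7) = φ(ψ(χ(7))). χ(7) = 7, then ψ(7) = 2, then φ(2) = 3, so the result is 3.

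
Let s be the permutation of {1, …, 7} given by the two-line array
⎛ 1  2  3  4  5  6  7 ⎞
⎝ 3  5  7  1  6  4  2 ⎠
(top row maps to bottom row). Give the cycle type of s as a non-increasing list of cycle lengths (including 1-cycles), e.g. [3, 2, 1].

[7]

The disjoint cycles are (1, 3, 7, 2, 5, 6, 4), with lengths 7 in non-increasing order.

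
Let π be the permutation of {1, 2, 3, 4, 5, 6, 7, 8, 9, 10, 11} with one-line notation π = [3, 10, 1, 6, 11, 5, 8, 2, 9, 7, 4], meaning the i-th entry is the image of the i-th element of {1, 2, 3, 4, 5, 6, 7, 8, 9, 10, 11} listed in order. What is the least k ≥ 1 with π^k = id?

Decomposing into disjoint cycles gives cycle lengths 4, 4, 2, 1.
Since disjoint cycles commute, ord(π) = lcm(4, 4, 2) = 4.

4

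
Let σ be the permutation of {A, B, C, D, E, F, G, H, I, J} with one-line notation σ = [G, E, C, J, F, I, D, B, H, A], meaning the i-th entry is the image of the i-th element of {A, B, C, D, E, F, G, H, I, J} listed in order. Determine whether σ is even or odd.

odd

In disjoint-cycle form the cycle lengths are 5, 4, 1.
A cycle is odd iff its length is even; σ has 1 even-length cycle, so sgn(σ) = (−1)^1 and σ is odd.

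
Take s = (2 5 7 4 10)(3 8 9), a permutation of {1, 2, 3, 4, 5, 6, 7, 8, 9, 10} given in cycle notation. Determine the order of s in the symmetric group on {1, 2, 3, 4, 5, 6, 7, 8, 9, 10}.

15

The disjoint cycles have lengths 5, 3, 1, 1.
The order of s is the least common multiple of its cycle lengths: lcm(5, 3) = 15.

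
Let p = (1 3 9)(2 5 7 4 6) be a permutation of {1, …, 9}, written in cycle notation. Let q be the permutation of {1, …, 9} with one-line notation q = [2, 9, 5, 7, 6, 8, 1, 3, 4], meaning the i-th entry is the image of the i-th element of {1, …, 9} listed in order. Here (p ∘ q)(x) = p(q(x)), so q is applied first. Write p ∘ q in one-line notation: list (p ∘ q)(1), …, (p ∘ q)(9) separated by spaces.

(p ∘ q)(x) = p(q(x)). Computing each image: p(q(1)) = p(2) = 5, p(q(2)) = p(9) = 1, p(q(3)) = p(5) = 7, p(q(4)) = p(7) = 4, p(q(5)) = p(6) = 2, p(q(6)) = p(8) = 8, p(q(7)) = p(1) = 3, p(q(8)) = p(3) = 9, p(q(9)) = p(4) = 6.
Hence p ∘ q = [5 1 7 4 2 8 3 9 6].

5 1 7 4 2 8 3 9 6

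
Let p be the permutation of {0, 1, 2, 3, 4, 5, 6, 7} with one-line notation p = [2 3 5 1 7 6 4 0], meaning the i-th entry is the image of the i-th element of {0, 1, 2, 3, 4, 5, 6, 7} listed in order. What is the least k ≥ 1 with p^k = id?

6

The disjoint-cycle form of p has cycle lengths 6, 2.
The order of p is the least common multiple of its cycle lengths: lcm(6, 2) = 6.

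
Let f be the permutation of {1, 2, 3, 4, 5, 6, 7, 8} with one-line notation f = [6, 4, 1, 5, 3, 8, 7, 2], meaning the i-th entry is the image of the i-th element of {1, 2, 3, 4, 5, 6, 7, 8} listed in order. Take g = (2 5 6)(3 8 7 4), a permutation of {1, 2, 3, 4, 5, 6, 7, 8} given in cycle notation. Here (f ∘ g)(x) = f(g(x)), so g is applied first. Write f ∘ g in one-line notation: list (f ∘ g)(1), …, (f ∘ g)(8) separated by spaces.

For each element, apply g then f: 1 → 1 → 6; 2 → 5 → 3; 3 → 8 → 2; 4 → 3 → 1; 5 → 6 → 8; 6 → 2 → 4; 7 → 4 → 5; 8 → 7 → 7.
Collecting the images, f ∘ g = [6 3 2 1 8 4 5 7].

6 3 2 1 8 4 5 7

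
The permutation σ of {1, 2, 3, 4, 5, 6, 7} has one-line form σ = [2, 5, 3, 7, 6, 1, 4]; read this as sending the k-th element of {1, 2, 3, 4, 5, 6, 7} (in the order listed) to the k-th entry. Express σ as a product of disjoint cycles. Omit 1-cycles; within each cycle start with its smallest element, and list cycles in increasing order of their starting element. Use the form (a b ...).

(1 2 5 6)(4 7)

From 1: 1 → 2 → 5 → 6 → 1, closing the cycle (1 2 5 6).
Repeating from the next unused element and collecting all non-trivial cycles gives (1 2 5 6)(4 7).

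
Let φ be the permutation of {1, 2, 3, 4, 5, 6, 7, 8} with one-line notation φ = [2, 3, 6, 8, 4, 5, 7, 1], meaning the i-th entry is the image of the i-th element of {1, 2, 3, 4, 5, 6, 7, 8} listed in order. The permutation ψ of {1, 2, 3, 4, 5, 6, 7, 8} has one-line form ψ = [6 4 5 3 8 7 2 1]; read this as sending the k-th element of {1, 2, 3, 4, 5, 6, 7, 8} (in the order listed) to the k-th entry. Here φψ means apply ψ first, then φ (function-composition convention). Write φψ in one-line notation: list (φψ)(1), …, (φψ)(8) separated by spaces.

(φψ)(x) = φ(ψ(x)). Computing each image: φ(ψ(1)) = φ(6) = 5, φ(ψ(2)) = φ(4) = 8, φ(ψ(3)) = φ(5) = 4, φ(ψ(4)) = φ(3) = 6, φ(ψ(5)) = φ(8) = 1, φ(ψ(6)) = φ(7) = 7, φ(ψ(7)) = φ(2) = 3, φ(ψ(8)) = φ(1) = 2.
Hence φψ = [5 8 4 6 1 7 3 2].

5 8 4 6 1 7 3 2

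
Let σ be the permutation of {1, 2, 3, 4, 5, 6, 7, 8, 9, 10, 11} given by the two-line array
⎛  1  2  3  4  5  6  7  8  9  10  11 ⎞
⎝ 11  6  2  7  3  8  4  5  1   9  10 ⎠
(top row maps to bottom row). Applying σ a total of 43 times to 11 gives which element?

1

Tracing 11 → 10 → … returns to 11 after 4 steps, so 11 lies in a 4-cycle (1 11 10 9).
Powers repeat with period 4 on this cycle, and 43 mod 4 = 3, so σ^43(11) = σ^3(11).
Stepping 3 places around the cycle: 11 → 10 → 9 → 1.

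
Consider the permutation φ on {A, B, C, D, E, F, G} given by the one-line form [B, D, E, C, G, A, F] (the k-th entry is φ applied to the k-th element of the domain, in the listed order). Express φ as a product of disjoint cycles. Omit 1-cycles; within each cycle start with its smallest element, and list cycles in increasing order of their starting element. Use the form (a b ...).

From A: A → B → D → C → E → G → F → A, closing the cycle (A B D C E G F).
Continuing from each remaining unvisited element yields (A B D C E G F).

(A B D C E G F)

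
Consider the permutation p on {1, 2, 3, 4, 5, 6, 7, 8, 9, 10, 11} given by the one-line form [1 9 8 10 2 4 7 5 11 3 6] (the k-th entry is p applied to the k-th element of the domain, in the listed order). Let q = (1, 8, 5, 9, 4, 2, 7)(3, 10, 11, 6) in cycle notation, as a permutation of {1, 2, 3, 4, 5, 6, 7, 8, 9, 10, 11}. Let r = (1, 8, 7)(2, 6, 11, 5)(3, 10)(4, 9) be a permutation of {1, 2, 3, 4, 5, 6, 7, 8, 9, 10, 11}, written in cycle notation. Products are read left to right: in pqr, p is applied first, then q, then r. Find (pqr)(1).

(pqr)(1) = r(q(p(1))). p(1) = 1, then q(1) = 8, then r(8) = 7, so the result is 7.

7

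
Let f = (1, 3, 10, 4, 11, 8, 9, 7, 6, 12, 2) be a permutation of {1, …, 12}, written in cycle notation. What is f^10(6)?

6 lies in the 11-cycle (1, 3, 10, 4, 11, 8, 9, 7, 6, 12, 2).
Advancing 10 steps from 6: 6 → 12 → 2 → 1 → 3 → 10 → 4 → 11 → 8 → 9 → 7.

7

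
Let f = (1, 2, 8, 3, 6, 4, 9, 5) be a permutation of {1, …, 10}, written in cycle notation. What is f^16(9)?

9

9 lies in the 8-cycle (1, 2, 8, 3, 6, 4, 9, 5).
Since the cycle has length 8, f^16 acts on it the same as f^0 (16 mod 8 = 0).
So f^16(9) = 9.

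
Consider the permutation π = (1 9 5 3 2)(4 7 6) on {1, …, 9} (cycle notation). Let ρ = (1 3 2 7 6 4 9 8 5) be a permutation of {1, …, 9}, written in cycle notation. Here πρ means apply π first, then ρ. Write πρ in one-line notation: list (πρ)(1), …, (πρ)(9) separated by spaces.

For each element, apply π then ρ: 1 → 9 → 8; 2 → 1 → 3; 3 → 2 → 7; 4 → 7 → 6; 5 → 3 → 2; 6 → 4 → 9; 7 → 6 → 4; 8 → 8 → 5; 9 → 5 → 1.
Collecting the images, πρ = [8 3 7 6 2 9 4 5 1].

8 3 7 6 2 9 4 5 1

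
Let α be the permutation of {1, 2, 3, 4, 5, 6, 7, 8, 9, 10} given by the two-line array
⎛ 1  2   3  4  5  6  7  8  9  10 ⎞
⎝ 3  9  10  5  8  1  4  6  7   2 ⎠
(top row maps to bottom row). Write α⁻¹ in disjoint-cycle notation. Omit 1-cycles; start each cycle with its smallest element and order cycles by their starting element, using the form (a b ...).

First write α in disjoint cycles: (1 3 10 2 9 7 4 5 8 6).
The inverse reverses every cycle; in canonical form, α⁻¹ = (1 6 8 5 4 7 9 2 10 3).

(1 6 8 5 4 7 9 2 10 3)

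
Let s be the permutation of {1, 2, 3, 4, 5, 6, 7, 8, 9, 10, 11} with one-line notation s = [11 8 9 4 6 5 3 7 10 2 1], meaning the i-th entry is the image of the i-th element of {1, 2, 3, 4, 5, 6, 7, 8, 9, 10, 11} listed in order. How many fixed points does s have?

The fixed points (elements with s(x) = x) are {4}, so there is 1.

1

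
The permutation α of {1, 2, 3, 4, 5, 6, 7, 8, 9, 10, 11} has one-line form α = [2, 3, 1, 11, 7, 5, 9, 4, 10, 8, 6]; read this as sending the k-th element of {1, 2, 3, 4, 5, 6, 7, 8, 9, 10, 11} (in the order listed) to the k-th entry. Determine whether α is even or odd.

odd

In disjoint-cycle form the cycle lengths are 8, 3.
A cycle of length ℓ contributes ℓ−1 transpositions, so α is a product of 7 + 2 = 9 transpositions — odd.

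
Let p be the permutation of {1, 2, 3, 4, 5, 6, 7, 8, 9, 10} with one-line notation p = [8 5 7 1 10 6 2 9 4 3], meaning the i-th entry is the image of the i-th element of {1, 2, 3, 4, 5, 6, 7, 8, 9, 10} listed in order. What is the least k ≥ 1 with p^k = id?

Decomposing into disjoint cycles gives cycle lengths 5, 4, 1.
The order of p is the least common multiple of its cycle lengths: lcm(5, 4) = 20.

20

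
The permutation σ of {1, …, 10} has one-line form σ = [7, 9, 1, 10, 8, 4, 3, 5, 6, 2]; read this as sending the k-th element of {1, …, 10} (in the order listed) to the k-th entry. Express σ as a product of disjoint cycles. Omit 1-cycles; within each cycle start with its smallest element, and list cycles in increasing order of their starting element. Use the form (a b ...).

From 1: 1 → 7 → 3 → 1, closing the cycle (1 7 3).
Continuing from each remaining unvisited element yields (1 7 3)(2 9 6 4 10)(5 8).

(1 7 3)(2 9 6 4 10)(5 8)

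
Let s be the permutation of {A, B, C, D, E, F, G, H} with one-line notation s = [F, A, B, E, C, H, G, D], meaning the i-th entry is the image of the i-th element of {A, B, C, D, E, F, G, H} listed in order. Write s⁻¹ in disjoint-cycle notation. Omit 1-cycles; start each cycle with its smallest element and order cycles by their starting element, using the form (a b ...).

The cycle decomposition of s is (A F H D E C B).
Reversing each cycle (and rotating so the smallest element leads) gives s⁻¹ = (A B C E D H F).

(A B C E D H F)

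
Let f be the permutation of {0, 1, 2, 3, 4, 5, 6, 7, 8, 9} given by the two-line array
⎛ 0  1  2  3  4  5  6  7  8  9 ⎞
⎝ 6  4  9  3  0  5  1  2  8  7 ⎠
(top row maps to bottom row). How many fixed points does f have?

The fixed points (elements with f(x) = x) are {3, 5, 8}, so there are 3.

3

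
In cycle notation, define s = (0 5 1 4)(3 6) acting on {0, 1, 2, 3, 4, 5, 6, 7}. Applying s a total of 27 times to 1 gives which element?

5

1 lies in the 4-cycle (0 5 1 4).
On a 4-cycle, s^4 is the identity, so s^27 = s^3 there (27 ≡ 3 mod 4).
Advancing 3 steps from 1: 1 → 4 → 0 → 5.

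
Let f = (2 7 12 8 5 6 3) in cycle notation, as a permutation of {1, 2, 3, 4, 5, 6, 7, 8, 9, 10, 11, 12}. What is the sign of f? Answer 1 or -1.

1

The cycle lengths are 7, 1, 1, 1, 1, 1.
A cycle of length ℓ contributes ℓ−1 transpositions, so f is a product of 6 transpositions — even.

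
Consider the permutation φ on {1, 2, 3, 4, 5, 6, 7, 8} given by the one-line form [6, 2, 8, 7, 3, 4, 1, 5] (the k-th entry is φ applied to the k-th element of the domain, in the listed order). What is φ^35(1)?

7

Tracing 1 → 6 → … returns to 1 after 4 steps, so 1 lies in a 4-cycle (1, 6, 4, 7).
On a 4-cycle, φ^4 is the identity, so φ^35 = φ^3 there (35 ≡ 3 mod 4).
Stepping 3 places around the cycle: 1 → 6 → 4 → 7.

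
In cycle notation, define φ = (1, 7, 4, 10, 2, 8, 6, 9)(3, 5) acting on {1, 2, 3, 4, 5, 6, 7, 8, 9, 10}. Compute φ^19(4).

4 lies in the 8-cycle (1, 7, 4, 10, 2, 8, 6, 9).
On an 8-cycle, φ^8 is the identity, so φ^19 = φ^3 there (19 ≡ 3 mod 8).
Advancing 3 steps from 4: 4 → 10 → 2 → 8.

8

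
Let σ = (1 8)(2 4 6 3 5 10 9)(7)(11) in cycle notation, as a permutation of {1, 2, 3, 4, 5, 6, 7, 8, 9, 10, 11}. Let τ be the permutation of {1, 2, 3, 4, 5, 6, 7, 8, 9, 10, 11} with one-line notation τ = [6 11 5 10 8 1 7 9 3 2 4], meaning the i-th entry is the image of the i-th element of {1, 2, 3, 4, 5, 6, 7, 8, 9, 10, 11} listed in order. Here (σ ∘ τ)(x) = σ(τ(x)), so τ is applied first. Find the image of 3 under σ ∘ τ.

10

First apply τ: τ(3) = 5, then σ(5) = 10. Thus (σ ∘ τ)(3) = 10.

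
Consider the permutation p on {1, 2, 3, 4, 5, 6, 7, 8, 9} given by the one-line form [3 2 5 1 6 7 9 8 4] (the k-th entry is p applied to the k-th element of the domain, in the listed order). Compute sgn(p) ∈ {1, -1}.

In disjoint-cycle form the cycle lengths are 7, 1, 1.
A cycle is odd iff its length is even; p has 0 even-length cycles, so sgn(p) = (−1)^0 and p is even.

1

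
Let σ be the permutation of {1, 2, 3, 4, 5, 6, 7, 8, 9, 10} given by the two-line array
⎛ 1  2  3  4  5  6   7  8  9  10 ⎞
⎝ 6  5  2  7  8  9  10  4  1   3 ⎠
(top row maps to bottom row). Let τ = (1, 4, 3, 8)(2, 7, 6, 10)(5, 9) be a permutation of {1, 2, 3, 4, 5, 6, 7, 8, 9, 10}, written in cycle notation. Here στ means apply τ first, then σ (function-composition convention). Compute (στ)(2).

τ(2) = 7, then σ(7) = 10; composing gives (στ)(2) = 10.

10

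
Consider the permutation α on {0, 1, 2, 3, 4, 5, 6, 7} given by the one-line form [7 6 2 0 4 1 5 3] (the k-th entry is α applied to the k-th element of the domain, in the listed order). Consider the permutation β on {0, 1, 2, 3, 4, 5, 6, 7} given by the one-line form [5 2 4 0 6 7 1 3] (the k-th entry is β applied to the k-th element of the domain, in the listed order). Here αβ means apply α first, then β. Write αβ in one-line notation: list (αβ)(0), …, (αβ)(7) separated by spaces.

3 1 4 5 6 2 7 0

Chase each element through α then β: 0 → 7 → 3; 1 → 6 → 1; 2 → 2 → 4; 3 → 0 → 5; 4 → 4 → 6; 5 → 1 → 2; 6 → 5 → 7; 7 → 3 → 0.
Collecting the images, αβ = [3 1 4 5 6 2 7 0].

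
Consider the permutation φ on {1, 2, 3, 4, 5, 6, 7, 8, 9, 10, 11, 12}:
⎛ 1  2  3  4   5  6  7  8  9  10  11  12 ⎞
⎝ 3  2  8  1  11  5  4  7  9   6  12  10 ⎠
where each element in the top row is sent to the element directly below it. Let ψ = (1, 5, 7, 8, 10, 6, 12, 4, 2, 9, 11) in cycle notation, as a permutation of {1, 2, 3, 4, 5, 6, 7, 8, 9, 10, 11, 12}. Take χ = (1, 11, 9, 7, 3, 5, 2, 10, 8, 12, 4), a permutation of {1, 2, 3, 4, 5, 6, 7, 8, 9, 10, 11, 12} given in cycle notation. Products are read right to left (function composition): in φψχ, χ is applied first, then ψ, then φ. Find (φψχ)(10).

Apply the permutations in order: χ(10) = 8, then ψ(8) = 10, then φ(10) = 6. So (φψχ)(10) = 6.

6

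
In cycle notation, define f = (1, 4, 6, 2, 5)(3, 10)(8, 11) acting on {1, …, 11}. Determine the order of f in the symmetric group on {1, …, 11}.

The disjoint cycles have lengths 5, 2, 2, 1, 1.
The order of f is the least common multiple of its cycle lengths: lcm(5, 2, 2) = 10.

10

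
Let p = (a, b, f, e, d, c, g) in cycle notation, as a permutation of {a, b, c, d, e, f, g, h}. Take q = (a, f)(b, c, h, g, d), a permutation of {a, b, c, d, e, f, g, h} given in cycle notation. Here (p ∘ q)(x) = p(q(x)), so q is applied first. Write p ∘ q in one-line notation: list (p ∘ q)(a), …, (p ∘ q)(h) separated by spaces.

e g h f d b c a

For each element, apply q then p: a → f → e; b → c → g; c → h → h; d → b → f; e → e → d; f → a → b; g → d → c; h → g → a.
So p ∘ q in one-line form is e g h f d b c a.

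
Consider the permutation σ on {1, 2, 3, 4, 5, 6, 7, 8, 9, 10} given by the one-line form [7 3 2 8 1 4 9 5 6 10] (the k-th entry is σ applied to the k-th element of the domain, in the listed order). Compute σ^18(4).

7

Tracing 4 → 8 → … returns to 4 after 7 steps, so 4 lies in a 7-cycle (1, 7, 9, 6, 4, 8, 5).
Powers repeat with period 7 on this cycle, and 18 mod 7 = 4, so σ^18(4) = σ^4(4).
Advancing 4 steps from 4: 4 → 8 → 5 → 1 → 7.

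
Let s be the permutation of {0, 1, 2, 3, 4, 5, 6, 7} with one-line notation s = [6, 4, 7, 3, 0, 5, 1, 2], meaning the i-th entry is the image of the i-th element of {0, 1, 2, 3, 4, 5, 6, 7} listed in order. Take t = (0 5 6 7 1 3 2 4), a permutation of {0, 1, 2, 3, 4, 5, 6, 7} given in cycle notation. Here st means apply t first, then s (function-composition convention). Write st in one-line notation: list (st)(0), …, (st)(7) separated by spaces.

5 3 0 7 6 1 2 4

(st)(x) = s(t(x)). Computing each image: s(t(0)) = s(5) = 5, s(t(1)) = s(3) = 3, s(t(2)) = s(4) = 0, s(t(3)) = s(2) = 7, s(t(4)) = s(0) = 6, s(t(5)) = s(6) = 1, s(t(6)) = s(7) = 2, s(t(7)) = s(1) = 4.
Hence st = [5 3 0 7 6 1 2 4].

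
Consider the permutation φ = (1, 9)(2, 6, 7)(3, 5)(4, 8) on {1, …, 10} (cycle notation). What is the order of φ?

The disjoint cycles have lengths 3, 2, 2, 2, 1.
The order is lcm(3, 2, 2, 2) = 6.

6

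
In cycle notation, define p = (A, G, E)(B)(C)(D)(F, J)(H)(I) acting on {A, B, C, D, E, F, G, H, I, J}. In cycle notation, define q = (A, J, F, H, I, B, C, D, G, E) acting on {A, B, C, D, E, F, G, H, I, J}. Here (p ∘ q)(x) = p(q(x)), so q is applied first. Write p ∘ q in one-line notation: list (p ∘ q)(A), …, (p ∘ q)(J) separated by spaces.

F C D E G H A I B J

For each element, apply q then p: A → J → F; B → C → C; C → D → D; D → G → E; E → A → G; F → H → H; G → E → A; H → I → I; I → B → B; J → F → J.
Collecting the images, p ∘ q = [F C D E G H A I B J].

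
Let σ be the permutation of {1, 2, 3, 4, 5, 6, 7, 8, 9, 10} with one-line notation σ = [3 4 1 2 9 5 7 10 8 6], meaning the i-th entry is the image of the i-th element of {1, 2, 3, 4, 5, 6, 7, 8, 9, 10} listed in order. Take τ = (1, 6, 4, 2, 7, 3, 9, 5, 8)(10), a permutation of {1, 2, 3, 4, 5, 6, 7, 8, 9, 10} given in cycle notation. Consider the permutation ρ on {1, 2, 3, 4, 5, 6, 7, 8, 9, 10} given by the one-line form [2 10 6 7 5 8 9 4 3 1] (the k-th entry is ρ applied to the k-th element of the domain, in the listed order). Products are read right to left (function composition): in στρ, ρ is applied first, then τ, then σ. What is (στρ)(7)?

9

Apply the permutations in order: ρ(7) = 9, then τ(9) = 5, then σ(5) = 9. So (στρ)(7) = 9.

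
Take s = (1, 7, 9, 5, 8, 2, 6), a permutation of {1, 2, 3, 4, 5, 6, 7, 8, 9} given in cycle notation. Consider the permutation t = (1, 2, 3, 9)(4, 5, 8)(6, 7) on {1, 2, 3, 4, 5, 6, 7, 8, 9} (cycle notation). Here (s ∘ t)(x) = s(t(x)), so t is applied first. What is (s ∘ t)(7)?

1

(s ∘ t)(7) = s(t(7)). t(7) = 6, then s(6) = 1. So (s ∘ t)(7) = 1.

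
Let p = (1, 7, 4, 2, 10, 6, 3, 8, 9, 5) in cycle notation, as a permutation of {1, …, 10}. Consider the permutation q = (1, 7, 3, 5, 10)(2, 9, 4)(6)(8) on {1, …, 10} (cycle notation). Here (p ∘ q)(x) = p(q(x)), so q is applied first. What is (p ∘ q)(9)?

First apply q: q(9) = 4, then p(4) = 2. Thus (p ∘ q)(9) = 2.

2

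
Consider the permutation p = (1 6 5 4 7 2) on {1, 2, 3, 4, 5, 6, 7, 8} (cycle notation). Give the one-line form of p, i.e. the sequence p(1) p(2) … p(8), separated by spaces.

6 1 3 7 4 5 2 8

Reading each image from the cycles: 1↦6, 2↦1, 3↦3, 4↦7, 5↦4, 6↦5, 7↦2, 8↦8.
Listing these in domain order gives 6 1 3 7 4 5 2 8.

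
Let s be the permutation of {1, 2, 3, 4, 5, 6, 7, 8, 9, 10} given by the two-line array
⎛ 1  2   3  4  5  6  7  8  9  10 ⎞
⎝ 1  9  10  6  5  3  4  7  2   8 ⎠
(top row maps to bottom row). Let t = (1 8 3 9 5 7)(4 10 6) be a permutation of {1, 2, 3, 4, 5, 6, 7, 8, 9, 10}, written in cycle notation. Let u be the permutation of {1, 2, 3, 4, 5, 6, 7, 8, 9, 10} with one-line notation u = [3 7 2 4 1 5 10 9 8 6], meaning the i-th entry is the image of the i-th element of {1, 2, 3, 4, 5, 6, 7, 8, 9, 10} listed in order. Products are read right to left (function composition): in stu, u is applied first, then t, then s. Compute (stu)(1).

Chase 1: u(1) = 3; t(3) = 9; s(9) = 2. Hence (stu)(1) = 2.

2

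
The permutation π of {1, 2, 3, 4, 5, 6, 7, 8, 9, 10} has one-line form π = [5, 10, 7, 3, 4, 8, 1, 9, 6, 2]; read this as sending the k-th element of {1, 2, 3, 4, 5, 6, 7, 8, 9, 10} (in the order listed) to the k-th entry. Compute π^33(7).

Tracing 7 → 1 → … returns to 7 after 5 steps, so 7 lies in a 5-cycle (1, 5, 4, 3, 7).
Powers repeat with period 5 on this cycle, and 33 mod 5 = 3, so π^33(7) = π^3(7).
Stepping 3 places around the cycle: 7 → 1 → 5 → 4.

4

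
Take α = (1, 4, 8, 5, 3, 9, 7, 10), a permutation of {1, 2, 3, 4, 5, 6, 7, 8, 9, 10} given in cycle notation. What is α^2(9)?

9 lies in the 8-cycle (1, 4, 8, 5, 3, 9, 7, 10).
Advancing 2 steps from 9: 9 → 7 → 10.

10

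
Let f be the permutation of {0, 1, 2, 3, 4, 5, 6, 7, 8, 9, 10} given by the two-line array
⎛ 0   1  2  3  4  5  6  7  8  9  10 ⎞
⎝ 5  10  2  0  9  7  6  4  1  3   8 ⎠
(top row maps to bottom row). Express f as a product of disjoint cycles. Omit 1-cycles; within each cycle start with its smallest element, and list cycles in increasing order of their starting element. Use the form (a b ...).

(0 5 7 4 9 3)(1 10 8)

From 0: 0 → 5 → 7 → 4 → 9 → 3 → 0, closing the cycle (0 5 7 4 9 3).
Repeating from the next unused element and collecting all non-trivial cycles gives (0 5 7 4 9 3)(1 10 8).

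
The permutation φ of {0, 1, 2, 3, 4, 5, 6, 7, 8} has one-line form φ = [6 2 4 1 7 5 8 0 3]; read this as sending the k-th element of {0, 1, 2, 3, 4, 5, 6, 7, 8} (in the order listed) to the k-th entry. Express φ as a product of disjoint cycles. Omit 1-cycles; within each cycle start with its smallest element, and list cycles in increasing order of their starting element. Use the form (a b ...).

Start at 0 and follow images: 0 → 6 → 8 → 3 → 1 → 2 → 4 → 7 → 0, giving the cycle (0 6 8 3 1 2 4 7).
Continuing from each remaining unvisited element yields (0 6 8 3 1 2 4 7).

(0 6 8 3 1 2 4 7)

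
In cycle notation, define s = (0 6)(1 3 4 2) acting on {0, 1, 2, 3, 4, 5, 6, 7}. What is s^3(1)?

2

1 lies in the 4-cycle (1 3 4 2).
Advancing 3 steps from 1: 1 → 3 → 4 → 2.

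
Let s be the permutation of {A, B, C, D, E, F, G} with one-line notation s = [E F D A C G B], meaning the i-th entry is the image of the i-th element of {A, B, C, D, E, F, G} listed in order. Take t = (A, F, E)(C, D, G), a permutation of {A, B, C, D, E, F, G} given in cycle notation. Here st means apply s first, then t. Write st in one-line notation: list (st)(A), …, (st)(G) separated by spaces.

A E G F D C B

(st)(x) = t(s(x)). Computing each image: t(s(A)) = t(E) = A, t(s(B)) = t(F) = E, t(s(C)) = t(D) = G, t(s(D)) = t(A) = F, t(s(E)) = t(C) = D, t(s(F)) = t(G) = C, t(s(G)) = t(B) = B.
Hence st = [A E G F D C B].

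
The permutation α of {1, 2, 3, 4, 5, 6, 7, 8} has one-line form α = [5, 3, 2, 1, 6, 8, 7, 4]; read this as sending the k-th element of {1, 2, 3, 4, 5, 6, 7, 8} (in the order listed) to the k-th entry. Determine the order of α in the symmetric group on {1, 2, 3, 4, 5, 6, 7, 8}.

10

The disjoint-cycle form of α has cycle lengths 5, 2, 1.
Since disjoint cycles commute, ord(α) = lcm(5, 2) = 10.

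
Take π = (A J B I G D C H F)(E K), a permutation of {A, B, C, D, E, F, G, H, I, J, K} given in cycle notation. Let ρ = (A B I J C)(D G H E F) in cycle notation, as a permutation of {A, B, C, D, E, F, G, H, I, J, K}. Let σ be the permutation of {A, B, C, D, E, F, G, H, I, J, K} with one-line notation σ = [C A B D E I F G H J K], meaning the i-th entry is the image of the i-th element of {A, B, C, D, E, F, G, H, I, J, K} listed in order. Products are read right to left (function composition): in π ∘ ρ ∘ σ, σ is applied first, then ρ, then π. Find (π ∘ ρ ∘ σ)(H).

F

Apply the permutations in order: σ(H) = G, then ρ(G) = H, then π(H) = F. So (π ∘ ρ ∘ σ)(H) = F.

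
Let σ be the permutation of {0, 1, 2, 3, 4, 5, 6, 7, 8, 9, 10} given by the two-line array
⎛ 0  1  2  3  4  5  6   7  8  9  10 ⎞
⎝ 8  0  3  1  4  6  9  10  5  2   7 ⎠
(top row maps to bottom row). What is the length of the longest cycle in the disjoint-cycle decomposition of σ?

8

Decomposing into disjoint cycles gives (0 8 5 6 9 2 3 1)(7 10); the longest has length 8.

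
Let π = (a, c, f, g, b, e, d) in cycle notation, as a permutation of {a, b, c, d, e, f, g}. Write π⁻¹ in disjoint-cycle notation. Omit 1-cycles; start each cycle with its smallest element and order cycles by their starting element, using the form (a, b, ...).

(a, d, e, b, g, f, c)

The inverse reverses each cycle.
After reversing and putting each cycle's least element first, π⁻¹ = (a, d, e, b, g, f, c).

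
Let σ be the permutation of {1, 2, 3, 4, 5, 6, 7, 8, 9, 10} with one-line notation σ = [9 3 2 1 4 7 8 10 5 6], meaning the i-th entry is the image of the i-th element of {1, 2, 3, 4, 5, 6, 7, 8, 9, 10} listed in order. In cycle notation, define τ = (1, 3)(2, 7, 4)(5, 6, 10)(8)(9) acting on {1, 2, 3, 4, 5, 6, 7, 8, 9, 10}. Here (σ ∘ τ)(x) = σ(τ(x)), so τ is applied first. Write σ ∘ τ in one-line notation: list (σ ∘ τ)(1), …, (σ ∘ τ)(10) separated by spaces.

2 8 9 3 7 6 1 10 5 4

(σ ∘ τ)(x) = σ(τ(x)). Computing each image: σ(τ(1)) = σ(3) = 2, σ(τ(2)) = σ(7) = 8, σ(τ(3)) = σ(1) = 9, σ(τ(4)) = σ(2) = 3, σ(τ(5)) = σ(6) = 7, σ(τ(6)) = σ(10) = 6, σ(τ(7)) = σ(4) = 1, σ(τ(8)) = σ(8) = 10, σ(τ(9)) = σ(9) = 5, σ(τ(10)) = σ(5) = 4.
Hence σ ∘ τ = [2 8 9 3 7 6 1 10 5 4].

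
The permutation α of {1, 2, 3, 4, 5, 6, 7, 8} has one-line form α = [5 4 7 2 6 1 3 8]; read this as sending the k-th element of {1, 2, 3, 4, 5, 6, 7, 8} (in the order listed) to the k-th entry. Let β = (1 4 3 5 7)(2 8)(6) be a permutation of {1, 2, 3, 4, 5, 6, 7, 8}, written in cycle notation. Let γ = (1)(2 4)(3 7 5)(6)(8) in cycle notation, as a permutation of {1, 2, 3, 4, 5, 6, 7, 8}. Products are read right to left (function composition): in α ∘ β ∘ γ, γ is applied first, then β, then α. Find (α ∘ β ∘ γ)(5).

(α ∘ β ∘ γ)(5) = α(β(γ(5))). γ(5) = 3, then β(3) = 5, then α(5) = 6, so the result is 6.

6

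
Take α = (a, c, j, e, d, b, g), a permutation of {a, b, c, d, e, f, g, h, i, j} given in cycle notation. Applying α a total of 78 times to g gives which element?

g lies in the 7-cycle (a, c, j, e, d, b, g).
Powers repeat with period 7 on this cycle, and 78 mod 7 = 1, so α^78(g) = α^1(g).
Advancing 1 step from g: g → a.

a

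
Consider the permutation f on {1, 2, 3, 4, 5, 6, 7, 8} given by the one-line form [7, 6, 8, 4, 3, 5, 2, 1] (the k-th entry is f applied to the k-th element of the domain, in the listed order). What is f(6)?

6 is element number 6 of the domain, and entry number 6 of the one-line form is 5, so f(6) = 5.

5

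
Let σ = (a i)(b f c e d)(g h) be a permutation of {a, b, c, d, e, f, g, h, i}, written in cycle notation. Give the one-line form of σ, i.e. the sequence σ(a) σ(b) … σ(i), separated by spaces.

i f e b d c h g a

Each element maps to the next entry in its cycle (wrapping to the front): a↦i, b↦f, c↦e, d↦b, e↦d, f↦c, g↦h, h↦g, i↦a.
So the one-line form is i f e b d c h g a.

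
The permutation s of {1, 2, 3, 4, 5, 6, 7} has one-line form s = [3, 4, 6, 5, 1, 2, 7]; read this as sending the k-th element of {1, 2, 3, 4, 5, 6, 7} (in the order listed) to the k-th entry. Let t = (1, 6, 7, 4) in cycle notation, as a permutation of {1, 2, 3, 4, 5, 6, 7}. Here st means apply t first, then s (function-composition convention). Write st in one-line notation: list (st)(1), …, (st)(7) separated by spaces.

For each element, apply t then s: 1 → 6 → 2; 2 → 2 → 4; 3 → 3 → 6; 4 → 1 → 3; 5 → 5 → 1; 6 → 7 → 7; 7 → 4 → 5.
So st in one-line form is 2 4 6 3 1 7 5.

2 4 6 3 1 7 5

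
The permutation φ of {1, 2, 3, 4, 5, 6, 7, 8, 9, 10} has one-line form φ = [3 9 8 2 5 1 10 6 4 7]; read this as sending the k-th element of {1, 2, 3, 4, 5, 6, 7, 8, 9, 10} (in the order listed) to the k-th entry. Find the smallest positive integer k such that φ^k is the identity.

12

Writing φ as disjoint cycles, the cycle lengths are 4, 3, 2, 1.
The order is lcm(4, 3, 2) = 12.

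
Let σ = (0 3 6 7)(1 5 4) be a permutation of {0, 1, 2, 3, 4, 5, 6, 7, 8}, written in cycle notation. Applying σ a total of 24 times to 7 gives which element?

7

7 lies in the 4-cycle (0 3 6 7).
Since the cycle has length 4, σ^24 acts on it the same as σ^0 (24 mod 4 = 0).
So σ^24(7) = 7.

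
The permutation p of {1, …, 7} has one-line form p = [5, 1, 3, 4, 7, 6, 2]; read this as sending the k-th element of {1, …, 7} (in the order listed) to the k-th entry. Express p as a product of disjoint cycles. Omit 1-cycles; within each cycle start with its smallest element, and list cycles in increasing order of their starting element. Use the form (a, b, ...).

Start at 1 and follow images: 1 → 5 → 7 → 2 → 1, giving the cycle (1, 5, 7, 2).
Repeating from the next unused element and collecting all non-trivial cycles gives (1, 5, 7, 2).

(1, 5, 7, 2)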